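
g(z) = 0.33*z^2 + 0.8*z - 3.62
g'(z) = 0.66*z + 0.8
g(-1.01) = -4.09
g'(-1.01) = 0.13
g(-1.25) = -4.10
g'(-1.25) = -0.02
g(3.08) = 1.97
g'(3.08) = 2.83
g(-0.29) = -3.82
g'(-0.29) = 0.61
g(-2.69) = -3.38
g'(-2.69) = -0.98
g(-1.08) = -4.10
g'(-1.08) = 0.09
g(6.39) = 14.97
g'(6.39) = 5.02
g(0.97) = -2.53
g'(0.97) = 1.44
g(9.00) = 30.31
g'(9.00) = 6.74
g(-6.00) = 3.46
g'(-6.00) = -3.16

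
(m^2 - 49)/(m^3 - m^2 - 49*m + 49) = 1/(m - 1)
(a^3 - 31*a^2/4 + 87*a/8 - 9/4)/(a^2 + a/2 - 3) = (4*a^2 - 25*a + 6)/(4*(a + 2))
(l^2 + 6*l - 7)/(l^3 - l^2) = (l + 7)/l^2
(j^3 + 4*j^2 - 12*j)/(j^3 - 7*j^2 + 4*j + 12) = j*(j + 6)/(j^2 - 5*j - 6)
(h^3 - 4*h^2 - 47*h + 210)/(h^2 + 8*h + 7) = (h^2 - 11*h + 30)/(h + 1)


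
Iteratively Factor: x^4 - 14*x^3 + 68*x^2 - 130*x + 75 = (x - 1)*(x^3 - 13*x^2 + 55*x - 75) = (x - 3)*(x - 1)*(x^2 - 10*x + 25) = (x - 5)*(x - 3)*(x - 1)*(x - 5)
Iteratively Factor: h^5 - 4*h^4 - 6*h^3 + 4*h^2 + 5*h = (h + 1)*(h^4 - 5*h^3 - h^2 + 5*h) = (h - 1)*(h + 1)*(h^3 - 4*h^2 - 5*h) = h*(h - 1)*(h + 1)*(h^2 - 4*h - 5) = h*(h - 1)*(h + 1)^2*(h - 5)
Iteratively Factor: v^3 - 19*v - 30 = (v + 3)*(v^2 - 3*v - 10) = (v + 2)*(v + 3)*(v - 5)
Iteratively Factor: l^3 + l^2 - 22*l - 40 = (l + 4)*(l^2 - 3*l - 10) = (l - 5)*(l + 4)*(l + 2)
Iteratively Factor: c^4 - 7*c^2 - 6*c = (c - 3)*(c^3 + 3*c^2 + 2*c) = c*(c - 3)*(c^2 + 3*c + 2) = c*(c - 3)*(c + 1)*(c + 2)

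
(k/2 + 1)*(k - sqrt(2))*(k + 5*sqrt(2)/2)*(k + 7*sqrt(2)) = k^4/2 + k^3 + 17*sqrt(2)*k^3/4 + 8*k^2 + 17*sqrt(2)*k^2/2 - 35*sqrt(2)*k/2 + 16*k - 35*sqrt(2)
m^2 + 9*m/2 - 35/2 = (m - 5/2)*(m + 7)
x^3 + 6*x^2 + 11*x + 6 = (x + 1)*(x + 2)*(x + 3)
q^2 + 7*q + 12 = (q + 3)*(q + 4)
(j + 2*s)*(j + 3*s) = j^2 + 5*j*s + 6*s^2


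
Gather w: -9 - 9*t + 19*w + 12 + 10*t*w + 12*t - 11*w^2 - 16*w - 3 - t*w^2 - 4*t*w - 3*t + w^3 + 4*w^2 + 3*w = w^3 + w^2*(-t - 7) + w*(6*t + 6)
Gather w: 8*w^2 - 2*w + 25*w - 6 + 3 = 8*w^2 + 23*w - 3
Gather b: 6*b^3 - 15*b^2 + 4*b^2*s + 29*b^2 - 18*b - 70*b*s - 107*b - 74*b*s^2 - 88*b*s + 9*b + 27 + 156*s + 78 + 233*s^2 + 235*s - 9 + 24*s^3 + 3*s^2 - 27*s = 6*b^3 + b^2*(4*s + 14) + b*(-74*s^2 - 158*s - 116) + 24*s^3 + 236*s^2 + 364*s + 96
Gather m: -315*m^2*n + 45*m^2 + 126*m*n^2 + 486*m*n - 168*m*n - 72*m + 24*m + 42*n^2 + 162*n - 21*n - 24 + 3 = m^2*(45 - 315*n) + m*(126*n^2 + 318*n - 48) + 42*n^2 + 141*n - 21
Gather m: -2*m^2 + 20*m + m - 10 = -2*m^2 + 21*m - 10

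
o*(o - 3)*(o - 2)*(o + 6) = o^4 + o^3 - 24*o^2 + 36*o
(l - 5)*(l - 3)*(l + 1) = l^3 - 7*l^2 + 7*l + 15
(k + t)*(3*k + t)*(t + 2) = 3*k^2*t + 6*k^2 + 4*k*t^2 + 8*k*t + t^3 + 2*t^2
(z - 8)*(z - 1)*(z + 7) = z^3 - 2*z^2 - 55*z + 56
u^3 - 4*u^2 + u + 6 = (u - 3)*(u - 2)*(u + 1)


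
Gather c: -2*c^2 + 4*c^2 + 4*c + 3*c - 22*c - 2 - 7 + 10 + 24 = 2*c^2 - 15*c + 25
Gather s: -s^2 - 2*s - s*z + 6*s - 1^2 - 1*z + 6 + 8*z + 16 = -s^2 + s*(4 - z) + 7*z + 21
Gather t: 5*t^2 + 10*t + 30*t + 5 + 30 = 5*t^2 + 40*t + 35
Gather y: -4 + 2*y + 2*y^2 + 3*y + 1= 2*y^2 + 5*y - 3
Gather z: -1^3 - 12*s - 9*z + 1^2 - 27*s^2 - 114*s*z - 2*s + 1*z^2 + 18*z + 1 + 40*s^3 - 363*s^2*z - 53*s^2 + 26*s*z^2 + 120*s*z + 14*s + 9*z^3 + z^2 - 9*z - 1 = 40*s^3 - 80*s^2 + 9*z^3 + z^2*(26*s + 2) + z*(-363*s^2 + 6*s)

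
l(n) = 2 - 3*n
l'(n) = -3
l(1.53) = -2.59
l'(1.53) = -3.00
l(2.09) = -4.27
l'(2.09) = -3.00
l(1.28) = -1.84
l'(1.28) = -3.00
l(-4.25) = 14.75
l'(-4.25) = -3.00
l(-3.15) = 11.45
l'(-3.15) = -3.00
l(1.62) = -2.86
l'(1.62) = -3.00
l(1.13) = -1.39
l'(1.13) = -3.00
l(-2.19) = 8.57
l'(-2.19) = -3.00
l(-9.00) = 29.00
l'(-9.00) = -3.00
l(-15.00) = 47.00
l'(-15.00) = -3.00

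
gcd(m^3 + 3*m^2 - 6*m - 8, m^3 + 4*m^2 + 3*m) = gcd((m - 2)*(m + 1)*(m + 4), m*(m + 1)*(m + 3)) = m + 1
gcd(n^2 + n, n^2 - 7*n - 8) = n + 1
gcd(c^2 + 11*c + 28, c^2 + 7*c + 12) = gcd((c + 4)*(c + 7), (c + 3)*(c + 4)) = c + 4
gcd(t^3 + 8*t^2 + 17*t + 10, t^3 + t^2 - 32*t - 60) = t^2 + 7*t + 10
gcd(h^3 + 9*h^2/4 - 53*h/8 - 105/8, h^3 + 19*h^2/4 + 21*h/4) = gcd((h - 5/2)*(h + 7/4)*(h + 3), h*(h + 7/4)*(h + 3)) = h^2 + 19*h/4 + 21/4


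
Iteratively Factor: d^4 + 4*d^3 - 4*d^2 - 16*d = (d + 2)*(d^3 + 2*d^2 - 8*d) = (d + 2)*(d + 4)*(d^2 - 2*d) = d*(d + 2)*(d + 4)*(d - 2)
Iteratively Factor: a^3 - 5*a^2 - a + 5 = (a - 5)*(a^2 - 1) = (a - 5)*(a + 1)*(a - 1)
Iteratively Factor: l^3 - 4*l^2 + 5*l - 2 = (l - 2)*(l^2 - 2*l + 1) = (l - 2)*(l - 1)*(l - 1)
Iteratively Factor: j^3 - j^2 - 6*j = (j + 2)*(j^2 - 3*j) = (j - 3)*(j + 2)*(j)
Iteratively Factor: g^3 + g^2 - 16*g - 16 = (g + 1)*(g^2 - 16) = (g - 4)*(g + 1)*(g + 4)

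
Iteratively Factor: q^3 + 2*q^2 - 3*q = (q + 3)*(q^2 - q) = (q - 1)*(q + 3)*(q)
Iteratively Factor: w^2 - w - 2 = (w - 2)*(w + 1)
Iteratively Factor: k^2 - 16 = (k + 4)*(k - 4)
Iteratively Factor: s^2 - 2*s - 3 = (s + 1)*(s - 3)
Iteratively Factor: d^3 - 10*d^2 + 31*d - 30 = (d - 5)*(d^2 - 5*d + 6) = (d - 5)*(d - 3)*(d - 2)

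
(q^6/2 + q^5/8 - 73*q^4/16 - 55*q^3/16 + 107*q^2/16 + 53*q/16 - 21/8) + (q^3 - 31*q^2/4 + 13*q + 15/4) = q^6/2 + q^5/8 - 73*q^4/16 - 39*q^3/16 - 17*q^2/16 + 261*q/16 + 9/8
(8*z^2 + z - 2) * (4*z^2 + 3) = 32*z^4 + 4*z^3 + 16*z^2 + 3*z - 6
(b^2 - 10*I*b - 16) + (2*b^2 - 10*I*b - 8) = 3*b^2 - 20*I*b - 24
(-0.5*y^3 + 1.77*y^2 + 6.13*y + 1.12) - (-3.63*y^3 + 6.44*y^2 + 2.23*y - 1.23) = 3.13*y^3 - 4.67*y^2 + 3.9*y + 2.35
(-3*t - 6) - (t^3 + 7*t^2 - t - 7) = -t^3 - 7*t^2 - 2*t + 1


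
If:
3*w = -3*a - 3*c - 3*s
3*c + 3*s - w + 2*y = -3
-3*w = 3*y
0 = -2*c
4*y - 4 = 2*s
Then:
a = 5/3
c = 0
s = -4/3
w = -1/3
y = 1/3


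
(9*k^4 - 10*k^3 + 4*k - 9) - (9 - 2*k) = 9*k^4 - 10*k^3 + 6*k - 18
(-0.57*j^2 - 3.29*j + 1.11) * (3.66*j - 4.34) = -2.0862*j^3 - 9.5676*j^2 + 18.3412*j - 4.8174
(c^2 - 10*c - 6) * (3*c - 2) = 3*c^3 - 32*c^2 + 2*c + 12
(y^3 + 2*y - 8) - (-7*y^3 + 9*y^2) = 8*y^3 - 9*y^2 + 2*y - 8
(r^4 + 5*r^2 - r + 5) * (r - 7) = r^5 - 7*r^4 + 5*r^3 - 36*r^2 + 12*r - 35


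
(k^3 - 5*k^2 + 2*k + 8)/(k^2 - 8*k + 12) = (k^2 - 3*k - 4)/(k - 6)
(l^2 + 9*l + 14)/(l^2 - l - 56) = (l + 2)/(l - 8)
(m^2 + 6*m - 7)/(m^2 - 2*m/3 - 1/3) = 3*(m + 7)/(3*m + 1)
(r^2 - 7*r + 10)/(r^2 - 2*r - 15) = (r - 2)/(r + 3)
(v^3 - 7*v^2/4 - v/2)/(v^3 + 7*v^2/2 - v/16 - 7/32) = 8*v*(v - 2)/(8*v^2 + 26*v - 7)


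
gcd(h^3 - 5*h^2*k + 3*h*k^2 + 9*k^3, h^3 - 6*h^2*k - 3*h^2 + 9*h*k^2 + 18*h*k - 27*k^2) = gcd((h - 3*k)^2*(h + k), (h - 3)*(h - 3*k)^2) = h^2 - 6*h*k + 9*k^2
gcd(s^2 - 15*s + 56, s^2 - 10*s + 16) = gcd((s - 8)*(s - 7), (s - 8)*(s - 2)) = s - 8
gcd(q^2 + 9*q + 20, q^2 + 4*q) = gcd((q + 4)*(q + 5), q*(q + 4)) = q + 4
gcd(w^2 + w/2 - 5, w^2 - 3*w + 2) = w - 2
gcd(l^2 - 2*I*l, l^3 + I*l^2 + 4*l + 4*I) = l - 2*I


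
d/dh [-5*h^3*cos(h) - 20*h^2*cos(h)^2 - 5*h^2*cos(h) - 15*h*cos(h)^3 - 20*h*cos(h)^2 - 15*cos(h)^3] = 5*h^3*sin(h) + 5*h^2*sin(h) + 20*h^2*sin(2*h) - 15*h^2*cos(h) + 45*h*sin(h)*cos(h)^2 + 20*h*sin(2*h) - 40*h*cos(h)^2 - 10*h*cos(h) + 45*sin(h)*cos(h)^2 - 15*cos(h)^3 - 20*cos(h)^2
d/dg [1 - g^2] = -2*g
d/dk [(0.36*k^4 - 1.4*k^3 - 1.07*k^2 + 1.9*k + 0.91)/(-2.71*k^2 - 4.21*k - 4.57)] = (-1.9512*k^5 - 0.752800000000001*k^4 + 5.2072*k^3 + 28.8477*k^2 + 14.712*k - 4.8519)/(7.3441*k^4 + 22.8182*k^3 + 42.4935*k^2 + 38.4794*k + 20.8849)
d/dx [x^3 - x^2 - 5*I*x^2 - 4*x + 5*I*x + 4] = 3*x^2 - 2*x - 10*I*x - 4 + 5*I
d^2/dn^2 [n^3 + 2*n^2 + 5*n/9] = 6*n + 4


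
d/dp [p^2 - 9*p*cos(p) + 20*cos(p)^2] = 9*p*sin(p) + 2*p - 20*sin(2*p) - 9*cos(p)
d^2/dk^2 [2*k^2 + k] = 4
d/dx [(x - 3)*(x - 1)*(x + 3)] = 3*x^2 - 2*x - 9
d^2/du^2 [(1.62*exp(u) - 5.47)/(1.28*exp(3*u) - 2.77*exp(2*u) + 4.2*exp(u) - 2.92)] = (10.616832*exp(6*u) - 97.890048*exp(5*u) + 190.93237*exp(4*u) - 129.135556*exp(3*u) - 71.707356*exp(2*u) + 100.351072*exp(u) - 53.271312)*exp(u)/(2.097152*exp(9*u) - 13.615104*exp(8*u) + 50.107776*exp(7*u) - 124.955437*exp(6*u) + 226.535052*exp(5*u) - 307.990524*exp(4*u) + 310.657056*exp(3*u) - 225.380784*exp(2*u) + 107.43264*exp(u) - 24.897088)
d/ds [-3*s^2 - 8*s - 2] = -6*s - 8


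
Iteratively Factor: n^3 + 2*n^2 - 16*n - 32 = (n - 4)*(n^2 + 6*n + 8) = (n - 4)*(n + 4)*(n + 2)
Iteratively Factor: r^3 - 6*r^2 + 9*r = (r)*(r^2 - 6*r + 9) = r*(r - 3)*(r - 3)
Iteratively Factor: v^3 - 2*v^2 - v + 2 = (v - 2)*(v^2 - 1) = (v - 2)*(v - 1)*(v + 1)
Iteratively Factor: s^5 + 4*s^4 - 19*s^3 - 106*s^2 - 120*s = (s + 2)*(s^4 + 2*s^3 - 23*s^2 - 60*s) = (s + 2)*(s + 3)*(s^3 - s^2 - 20*s) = s*(s + 2)*(s + 3)*(s^2 - s - 20) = s*(s + 2)*(s + 3)*(s + 4)*(s - 5)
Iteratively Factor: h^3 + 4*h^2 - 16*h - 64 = (h - 4)*(h^2 + 8*h + 16) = (h - 4)*(h + 4)*(h + 4)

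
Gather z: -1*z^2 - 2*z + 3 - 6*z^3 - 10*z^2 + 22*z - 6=-6*z^3 - 11*z^2 + 20*z - 3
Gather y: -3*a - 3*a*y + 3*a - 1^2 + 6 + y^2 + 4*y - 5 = y^2 + y*(4 - 3*a)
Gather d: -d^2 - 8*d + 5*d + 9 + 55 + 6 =-d^2 - 3*d + 70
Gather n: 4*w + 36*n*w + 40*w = 36*n*w + 44*w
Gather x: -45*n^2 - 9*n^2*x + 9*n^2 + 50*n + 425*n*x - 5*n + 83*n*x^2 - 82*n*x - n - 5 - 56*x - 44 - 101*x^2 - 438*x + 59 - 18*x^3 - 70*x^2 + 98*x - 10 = -36*n^2 + 44*n - 18*x^3 + x^2*(83*n - 171) + x*(-9*n^2 + 343*n - 396)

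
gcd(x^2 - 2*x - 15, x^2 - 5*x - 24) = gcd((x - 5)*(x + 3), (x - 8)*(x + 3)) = x + 3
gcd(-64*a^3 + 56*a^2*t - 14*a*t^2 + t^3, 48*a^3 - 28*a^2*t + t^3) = 8*a^2 - 6*a*t + t^2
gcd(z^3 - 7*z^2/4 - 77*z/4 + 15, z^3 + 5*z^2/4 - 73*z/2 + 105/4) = z^2 - 23*z/4 + 15/4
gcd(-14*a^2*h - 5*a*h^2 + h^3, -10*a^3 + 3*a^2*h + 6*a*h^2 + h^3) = 2*a + h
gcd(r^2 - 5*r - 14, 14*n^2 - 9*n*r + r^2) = 1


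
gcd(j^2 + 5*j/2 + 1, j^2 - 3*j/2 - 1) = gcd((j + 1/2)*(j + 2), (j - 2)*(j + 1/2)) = j + 1/2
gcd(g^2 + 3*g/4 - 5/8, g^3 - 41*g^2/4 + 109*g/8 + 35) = g + 5/4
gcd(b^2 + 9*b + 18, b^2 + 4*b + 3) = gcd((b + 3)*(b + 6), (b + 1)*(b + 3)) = b + 3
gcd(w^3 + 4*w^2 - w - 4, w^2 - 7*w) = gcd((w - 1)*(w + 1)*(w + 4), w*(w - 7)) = 1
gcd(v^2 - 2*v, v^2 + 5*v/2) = v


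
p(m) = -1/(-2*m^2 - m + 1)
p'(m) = -(4*m + 1)/(-2*m^2 - m + 1)^2 = (-4*m - 1)/(2*m^2 + m - 1)^2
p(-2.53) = 0.11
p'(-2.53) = 0.11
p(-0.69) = -1.36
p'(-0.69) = 3.23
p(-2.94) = 0.07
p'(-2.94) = 0.06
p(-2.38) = 0.13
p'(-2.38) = 0.13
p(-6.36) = 0.01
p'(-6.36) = 0.00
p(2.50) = 0.07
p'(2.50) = -0.06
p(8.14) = 0.01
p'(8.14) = -0.00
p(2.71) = 0.06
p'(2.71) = -0.04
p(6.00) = 0.01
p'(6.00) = 0.00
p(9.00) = 0.01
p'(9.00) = 0.00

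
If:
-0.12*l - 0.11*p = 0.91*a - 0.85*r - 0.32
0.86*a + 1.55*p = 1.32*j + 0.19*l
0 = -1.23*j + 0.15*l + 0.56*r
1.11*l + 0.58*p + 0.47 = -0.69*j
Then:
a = 0.979788548738418*r + 0.420045305575375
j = 0.434700624060302*r - 0.0308058604212424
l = -0.168788216038858*r - 0.252608055454188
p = -0.194118122066338*r - 0.290256921991715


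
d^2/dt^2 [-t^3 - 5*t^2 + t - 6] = -6*t - 10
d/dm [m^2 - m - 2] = 2*m - 1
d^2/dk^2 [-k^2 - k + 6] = -2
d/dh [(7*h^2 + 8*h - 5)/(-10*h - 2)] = (-35*h^2 - 14*h - 33)/(2*(25*h^2 + 10*h + 1))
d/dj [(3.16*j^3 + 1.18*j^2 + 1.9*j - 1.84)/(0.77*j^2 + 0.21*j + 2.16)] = (2.4332*j^4 + 1.3272*j^3 + 19.2616*j^2 + 7.9312*j + 4.4904)/(0.5929*j^4 + 0.3234*j^3 + 3.3705*j^2 + 0.9072*j + 4.6656)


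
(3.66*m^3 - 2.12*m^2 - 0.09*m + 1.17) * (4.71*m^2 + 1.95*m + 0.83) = 17.2386*m^5 - 2.8482*m^4 - 1.5201*m^3 + 3.5756*m^2 + 2.2068*m + 0.9711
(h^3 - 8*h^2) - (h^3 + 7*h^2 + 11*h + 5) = -15*h^2 - 11*h - 5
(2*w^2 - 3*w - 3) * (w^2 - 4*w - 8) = 2*w^4 - 11*w^3 - 7*w^2 + 36*w + 24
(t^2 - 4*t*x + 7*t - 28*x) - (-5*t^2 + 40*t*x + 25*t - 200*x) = 6*t^2 - 44*t*x - 18*t + 172*x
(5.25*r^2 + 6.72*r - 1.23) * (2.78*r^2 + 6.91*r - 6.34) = 14.595*r^4 + 54.9591*r^3 + 9.73080000000001*r^2 - 51.1041*r + 7.7982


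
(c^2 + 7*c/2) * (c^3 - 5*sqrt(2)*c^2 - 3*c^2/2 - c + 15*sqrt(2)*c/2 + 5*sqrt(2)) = c^5 - 5*sqrt(2)*c^4 + 2*c^4 - 10*sqrt(2)*c^3 - 25*c^3/4 - 7*c^2/2 + 125*sqrt(2)*c^2/4 + 35*sqrt(2)*c/2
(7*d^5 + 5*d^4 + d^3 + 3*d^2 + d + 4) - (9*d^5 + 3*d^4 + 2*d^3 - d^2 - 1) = -2*d^5 + 2*d^4 - d^3 + 4*d^2 + d + 5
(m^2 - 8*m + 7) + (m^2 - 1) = 2*m^2 - 8*m + 6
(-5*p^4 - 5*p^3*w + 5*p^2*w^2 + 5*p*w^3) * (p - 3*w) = -5*p^5 + 10*p^4*w + 20*p^3*w^2 - 10*p^2*w^3 - 15*p*w^4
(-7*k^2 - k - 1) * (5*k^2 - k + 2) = -35*k^4 + 2*k^3 - 18*k^2 - k - 2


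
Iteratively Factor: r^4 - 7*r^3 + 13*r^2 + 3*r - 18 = (r - 3)*(r^3 - 4*r^2 + r + 6) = (r - 3)*(r + 1)*(r^2 - 5*r + 6) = (r - 3)*(r - 2)*(r + 1)*(r - 3)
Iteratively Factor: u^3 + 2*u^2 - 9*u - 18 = (u + 2)*(u^2 - 9) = (u - 3)*(u + 2)*(u + 3)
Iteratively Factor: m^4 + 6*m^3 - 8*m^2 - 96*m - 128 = (m + 2)*(m^3 + 4*m^2 - 16*m - 64) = (m - 4)*(m + 2)*(m^2 + 8*m + 16) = (m - 4)*(m + 2)*(m + 4)*(m + 4)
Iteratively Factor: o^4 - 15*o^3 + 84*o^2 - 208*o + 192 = (o - 4)*(o^3 - 11*o^2 + 40*o - 48) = (o - 4)*(o - 3)*(o^2 - 8*o + 16) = (o - 4)^2*(o - 3)*(o - 4)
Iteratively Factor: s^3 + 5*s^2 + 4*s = (s + 4)*(s^2 + s) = s*(s + 4)*(s + 1)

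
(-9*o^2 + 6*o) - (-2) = -9*o^2 + 6*o + 2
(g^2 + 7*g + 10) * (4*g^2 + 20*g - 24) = 4*g^4 + 48*g^3 + 156*g^2 + 32*g - 240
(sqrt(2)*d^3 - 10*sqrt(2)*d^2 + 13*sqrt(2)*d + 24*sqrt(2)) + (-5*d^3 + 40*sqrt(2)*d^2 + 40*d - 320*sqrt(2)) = -5*d^3 + sqrt(2)*d^3 + 30*sqrt(2)*d^2 + 13*sqrt(2)*d + 40*d - 296*sqrt(2)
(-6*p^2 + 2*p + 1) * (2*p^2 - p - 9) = -12*p^4 + 10*p^3 + 54*p^2 - 19*p - 9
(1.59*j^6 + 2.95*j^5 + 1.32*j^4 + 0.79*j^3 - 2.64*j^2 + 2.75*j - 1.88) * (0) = 0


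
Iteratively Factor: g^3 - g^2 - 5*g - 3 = (g - 3)*(g^2 + 2*g + 1) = (g - 3)*(g + 1)*(g + 1)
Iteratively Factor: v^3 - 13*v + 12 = (v + 4)*(v^2 - 4*v + 3) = (v - 1)*(v + 4)*(v - 3)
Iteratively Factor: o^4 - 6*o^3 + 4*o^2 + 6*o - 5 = (o - 5)*(o^3 - o^2 - o + 1) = (o - 5)*(o - 1)*(o^2 - 1) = (o - 5)*(o - 1)^2*(o + 1)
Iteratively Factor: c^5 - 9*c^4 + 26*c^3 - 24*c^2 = (c - 4)*(c^4 - 5*c^3 + 6*c^2) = (c - 4)*(c - 2)*(c^3 - 3*c^2) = (c - 4)*(c - 3)*(c - 2)*(c^2) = c*(c - 4)*(c - 3)*(c - 2)*(c)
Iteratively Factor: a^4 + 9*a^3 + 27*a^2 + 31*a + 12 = (a + 4)*(a^3 + 5*a^2 + 7*a + 3) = (a + 1)*(a + 4)*(a^2 + 4*a + 3) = (a + 1)^2*(a + 4)*(a + 3)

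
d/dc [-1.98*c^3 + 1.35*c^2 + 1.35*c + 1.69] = -5.94*c^2 + 2.7*c + 1.35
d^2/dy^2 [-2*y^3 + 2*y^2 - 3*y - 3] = 4 - 12*y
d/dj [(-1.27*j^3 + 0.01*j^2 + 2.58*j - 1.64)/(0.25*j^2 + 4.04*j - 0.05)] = (-0.3175*j^4 - 10.2616*j^3 - 0.4141*j^2 + 0.819000000000001*j + 6.4966)/(0.0625*j^4 + 2.02*j^3 + 16.2966*j^2 - 0.404*j + 0.0025)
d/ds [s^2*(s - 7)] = s*(3*s - 14)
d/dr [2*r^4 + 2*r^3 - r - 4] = 8*r^3 + 6*r^2 - 1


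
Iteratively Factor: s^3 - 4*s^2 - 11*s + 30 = (s + 3)*(s^2 - 7*s + 10) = (s - 5)*(s + 3)*(s - 2)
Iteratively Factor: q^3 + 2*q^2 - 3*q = (q)*(q^2 + 2*q - 3) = q*(q - 1)*(q + 3)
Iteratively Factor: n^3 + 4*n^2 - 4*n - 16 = (n + 2)*(n^2 + 2*n - 8) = (n + 2)*(n + 4)*(n - 2)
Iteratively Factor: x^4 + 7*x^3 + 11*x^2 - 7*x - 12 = (x + 3)*(x^3 + 4*x^2 - x - 4) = (x - 1)*(x + 3)*(x^2 + 5*x + 4) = (x - 1)*(x + 3)*(x + 4)*(x + 1)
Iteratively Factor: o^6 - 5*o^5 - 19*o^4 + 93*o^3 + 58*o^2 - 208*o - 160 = (o + 1)*(o^5 - 6*o^4 - 13*o^3 + 106*o^2 - 48*o - 160) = (o - 4)*(o + 1)*(o^4 - 2*o^3 - 21*o^2 + 22*o + 40) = (o - 4)*(o + 1)*(o + 4)*(o^3 - 6*o^2 + 3*o + 10) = (o - 4)*(o - 2)*(o + 1)*(o + 4)*(o^2 - 4*o - 5) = (o - 4)*(o - 2)*(o + 1)^2*(o + 4)*(o - 5)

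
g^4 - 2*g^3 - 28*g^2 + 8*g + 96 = (g - 6)*(g - 2)*(g + 2)*(g + 4)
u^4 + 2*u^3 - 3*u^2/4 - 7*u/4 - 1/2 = (u - 1)*(u + 1/2)^2*(u + 2)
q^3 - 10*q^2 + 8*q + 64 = (q - 8)*(q - 4)*(q + 2)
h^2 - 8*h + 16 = (h - 4)^2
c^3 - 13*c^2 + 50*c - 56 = (c - 7)*(c - 4)*(c - 2)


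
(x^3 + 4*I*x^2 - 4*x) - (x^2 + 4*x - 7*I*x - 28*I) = x^3 - x^2 + 4*I*x^2 - 8*x + 7*I*x + 28*I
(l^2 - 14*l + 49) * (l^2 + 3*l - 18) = l^4 - 11*l^3 - 11*l^2 + 399*l - 882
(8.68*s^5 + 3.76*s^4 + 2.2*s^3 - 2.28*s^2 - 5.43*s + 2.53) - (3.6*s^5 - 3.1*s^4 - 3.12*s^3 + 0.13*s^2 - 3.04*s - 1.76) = 5.08*s^5 + 6.86*s^4 + 5.32*s^3 - 2.41*s^2 - 2.39*s + 4.29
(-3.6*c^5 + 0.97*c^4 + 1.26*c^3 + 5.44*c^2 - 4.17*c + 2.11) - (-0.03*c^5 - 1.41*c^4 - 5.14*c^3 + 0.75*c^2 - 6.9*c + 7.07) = -3.57*c^5 + 2.38*c^4 + 6.4*c^3 + 4.69*c^2 + 2.73*c - 4.96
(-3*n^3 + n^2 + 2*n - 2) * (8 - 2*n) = 6*n^4 - 26*n^3 + 4*n^2 + 20*n - 16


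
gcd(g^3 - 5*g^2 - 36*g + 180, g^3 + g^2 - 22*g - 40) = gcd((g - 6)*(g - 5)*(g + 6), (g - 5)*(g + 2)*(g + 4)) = g - 5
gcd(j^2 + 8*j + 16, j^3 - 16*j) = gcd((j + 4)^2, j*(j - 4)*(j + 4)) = j + 4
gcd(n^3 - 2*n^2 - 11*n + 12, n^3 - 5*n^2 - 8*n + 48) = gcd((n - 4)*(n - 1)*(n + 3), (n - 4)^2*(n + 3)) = n^2 - n - 12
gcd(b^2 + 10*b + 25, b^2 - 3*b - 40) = b + 5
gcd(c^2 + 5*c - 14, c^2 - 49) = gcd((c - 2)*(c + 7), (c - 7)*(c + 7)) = c + 7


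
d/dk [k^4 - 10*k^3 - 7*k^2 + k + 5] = 4*k^3 - 30*k^2 - 14*k + 1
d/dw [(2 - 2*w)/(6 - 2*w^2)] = (w^2 - 2*w*(w - 1) - 3)/(w^2 - 3)^2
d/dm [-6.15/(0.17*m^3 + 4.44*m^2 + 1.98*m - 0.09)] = (3.1365*m^2 + 54.612*m + 12.177)/(0.17*m^3 + 4.44*m^2 + 1.98*m - 0.09)^2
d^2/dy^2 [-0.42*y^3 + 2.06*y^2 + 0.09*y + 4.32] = 4.12 - 2.52*y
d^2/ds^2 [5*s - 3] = 0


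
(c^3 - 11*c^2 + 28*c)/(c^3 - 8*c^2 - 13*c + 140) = c*(c - 4)/(c^2 - c - 20)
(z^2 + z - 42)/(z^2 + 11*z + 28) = (z - 6)/(z + 4)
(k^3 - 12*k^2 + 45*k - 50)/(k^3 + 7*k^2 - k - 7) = (k^3 - 12*k^2 + 45*k - 50)/(k^3 + 7*k^2 - k - 7)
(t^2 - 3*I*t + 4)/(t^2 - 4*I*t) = (t + I)/t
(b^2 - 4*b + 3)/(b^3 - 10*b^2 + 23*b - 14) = (b - 3)/(b^2 - 9*b + 14)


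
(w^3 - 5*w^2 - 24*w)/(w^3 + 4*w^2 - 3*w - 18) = w*(w - 8)/(w^2 + w - 6)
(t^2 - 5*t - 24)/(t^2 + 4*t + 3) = (t - 8)/(t + 1)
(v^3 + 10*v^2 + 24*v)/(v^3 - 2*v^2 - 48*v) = (v + 4)/(v - 8)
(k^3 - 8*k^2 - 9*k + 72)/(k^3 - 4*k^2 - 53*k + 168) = (k + 3)/(k + 7)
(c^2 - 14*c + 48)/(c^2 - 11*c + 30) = (c - 8)/(c - 5)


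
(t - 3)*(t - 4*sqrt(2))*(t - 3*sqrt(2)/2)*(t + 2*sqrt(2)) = t^4 - 7*sqrt(2)*t^3/2 - 3*t^3 - 10*t^2 + 21*sqrt(2)*t^2/2 + 30*t + 24*sqrt(2)*t - 72*sqrt(2)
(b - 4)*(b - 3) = b^2 - 7*b + 12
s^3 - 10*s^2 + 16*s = s*(s - 8)*(s - 2)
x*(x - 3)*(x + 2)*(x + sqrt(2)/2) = x^4 - x^3 + sqrt(2)*x^3/2 - 6*x^2 - sqrt(2)*x^2/2 - 3*sqrt(2)*x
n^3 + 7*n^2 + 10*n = n*(n + 2)*(n + 5)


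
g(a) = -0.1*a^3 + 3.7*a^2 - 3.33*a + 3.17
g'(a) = -0.3*a^2 + 7.4*a - 3.33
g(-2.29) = 31.40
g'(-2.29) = -21.85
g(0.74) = 2.69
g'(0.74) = 1.98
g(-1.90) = 23.54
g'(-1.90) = -18.47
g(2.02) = 10.72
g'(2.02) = 10.39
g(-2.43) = 34.54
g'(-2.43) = -23.08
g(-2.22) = 29.89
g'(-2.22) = -21.24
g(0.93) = 3.19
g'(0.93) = 3.29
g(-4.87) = 118.69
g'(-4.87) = -46.48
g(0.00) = 3.17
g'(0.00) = -3.33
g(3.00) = 23.78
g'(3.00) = 16.17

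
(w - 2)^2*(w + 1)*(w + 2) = w^4 - w^3 - 6*w^2 + 4*w + 8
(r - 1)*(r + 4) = r^2 + 3*r - 4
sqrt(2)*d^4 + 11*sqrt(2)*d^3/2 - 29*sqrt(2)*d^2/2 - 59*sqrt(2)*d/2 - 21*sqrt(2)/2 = (d - 3)*(d + 1/2)*(d + 7)*(sqrt(2)*d + sqrt(2))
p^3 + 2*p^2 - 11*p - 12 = (p - 3)*(p + 1)*(p + 4)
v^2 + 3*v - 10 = (v - 2)*(v + 5)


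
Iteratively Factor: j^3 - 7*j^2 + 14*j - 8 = (j - 1)*(j^2 - 6*j + 8) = (j - 4)*(j - 1)*(j - 2)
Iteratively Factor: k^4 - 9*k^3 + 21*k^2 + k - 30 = (k + 1)*(k^3 - 10*k^2 + 31*k - 30) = (k - 5)*(k + 1)*(k^2 - 5*k + 6) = (k - 5)*(k - 2)*(k + 1)*(k - 3)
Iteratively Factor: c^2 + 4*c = (c + 4)*(c)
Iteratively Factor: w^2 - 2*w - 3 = (w - 3)*(w + 1)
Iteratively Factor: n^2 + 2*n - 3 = (n - 1)*(n + 3)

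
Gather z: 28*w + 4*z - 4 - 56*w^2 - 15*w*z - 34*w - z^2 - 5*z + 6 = -56*w^2 - 6*w - z^2 + z*(-15*w - 1) + 2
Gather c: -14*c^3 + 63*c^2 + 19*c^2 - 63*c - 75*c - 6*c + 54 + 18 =-14*c^3 + 82*c^2 - 144*c + 72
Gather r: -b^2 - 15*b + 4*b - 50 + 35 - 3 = -b^2 - 11*b - 18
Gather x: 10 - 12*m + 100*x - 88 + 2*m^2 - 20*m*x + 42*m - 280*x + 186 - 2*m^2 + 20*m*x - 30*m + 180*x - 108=0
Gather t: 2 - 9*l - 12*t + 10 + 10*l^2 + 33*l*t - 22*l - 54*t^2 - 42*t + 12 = 10*l^2 - 31*l - 54*t^2 + t*(33*l - 54) + 24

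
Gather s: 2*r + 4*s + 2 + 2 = 2*r + 4*s + 4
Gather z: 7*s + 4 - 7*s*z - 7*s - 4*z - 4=z*(-7*s - 4)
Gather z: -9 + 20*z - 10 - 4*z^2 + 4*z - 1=-4*z^2 + 24*z - 20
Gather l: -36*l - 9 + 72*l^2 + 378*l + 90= 72*l^2 + 342*l + 81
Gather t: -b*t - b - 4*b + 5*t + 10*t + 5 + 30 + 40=-5*b + t*(15 - b) + 75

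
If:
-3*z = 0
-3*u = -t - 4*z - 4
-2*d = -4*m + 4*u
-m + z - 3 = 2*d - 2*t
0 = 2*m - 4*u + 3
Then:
No Solution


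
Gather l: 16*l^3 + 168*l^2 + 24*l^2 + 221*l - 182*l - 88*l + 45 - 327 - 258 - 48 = 16*l^3 + 192*l^2 - 49*l - 588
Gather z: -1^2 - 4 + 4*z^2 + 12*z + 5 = 4*z^2 + 12*z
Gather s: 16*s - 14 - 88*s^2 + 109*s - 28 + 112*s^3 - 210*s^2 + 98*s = 112*s^3 - 298*s^2 + 223*s - 42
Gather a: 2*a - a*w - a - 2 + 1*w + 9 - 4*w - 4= a*(1 - w) - 3*w + 3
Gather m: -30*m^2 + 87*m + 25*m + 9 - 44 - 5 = -30*m^2 + 112*m - 40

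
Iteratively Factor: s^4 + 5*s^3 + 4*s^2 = (s + 1)*(s^3 + 4*s^2) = (s + 1)*(s + 4)*(s^2) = s*(s + 1)*(s + 4)*(s)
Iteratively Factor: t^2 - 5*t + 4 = (t - 4)*(t - 1)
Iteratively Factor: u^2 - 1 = (u - 1)*(u + 1)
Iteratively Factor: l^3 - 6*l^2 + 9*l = (l)*(l^2 - 6*l + 9) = l*(l - 3)*(l - 3)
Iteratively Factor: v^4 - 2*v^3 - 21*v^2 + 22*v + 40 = (v + 4)*(v^3 - 6*v^2 + 3*v + 10) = (v - 2)*(v + 4)*(v^2 - 4*v - 5) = (v - 2)*(v + 1)*(v + 4)*(v - 5)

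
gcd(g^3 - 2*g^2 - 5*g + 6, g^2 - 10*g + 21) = g - 3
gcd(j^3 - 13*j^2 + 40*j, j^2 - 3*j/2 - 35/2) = j - 5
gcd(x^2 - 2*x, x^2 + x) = x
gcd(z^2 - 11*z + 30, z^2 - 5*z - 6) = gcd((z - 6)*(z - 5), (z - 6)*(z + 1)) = z - 6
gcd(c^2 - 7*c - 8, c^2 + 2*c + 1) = c + 1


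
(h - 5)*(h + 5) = h^2 - 25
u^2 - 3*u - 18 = (u - 6)*(u + 3)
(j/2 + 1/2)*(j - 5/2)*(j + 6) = j^3/2 + 9*j^2/4 - 23*j/4 - 15/2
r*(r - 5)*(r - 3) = r^3 - 8*r^2 + 15*r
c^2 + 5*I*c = c*(c + 5*I)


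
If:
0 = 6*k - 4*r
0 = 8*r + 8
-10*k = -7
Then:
No Solution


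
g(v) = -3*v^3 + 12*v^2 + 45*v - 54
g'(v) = -9*v^2 + 24*v + 45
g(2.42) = 82.66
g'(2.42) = 50.37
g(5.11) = 89.00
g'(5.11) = -67.37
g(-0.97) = -83.62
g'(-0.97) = 13.25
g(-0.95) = -83.35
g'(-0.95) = 14.08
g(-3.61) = 81.07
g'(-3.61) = -158.93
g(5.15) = 86.25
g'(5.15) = -70.10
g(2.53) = 88.08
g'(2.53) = 48.11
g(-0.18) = -61.69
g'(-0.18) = 40.39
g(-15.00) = 12096.00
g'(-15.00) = -2340.00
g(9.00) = -864.00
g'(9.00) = -468.00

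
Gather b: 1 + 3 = 4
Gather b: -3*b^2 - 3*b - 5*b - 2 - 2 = -3*b^2 - 8*b - 4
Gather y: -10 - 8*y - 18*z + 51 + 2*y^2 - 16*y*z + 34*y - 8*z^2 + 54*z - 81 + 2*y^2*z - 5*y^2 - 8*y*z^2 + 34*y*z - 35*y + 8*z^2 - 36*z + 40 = y^2*(2*z - 3) + y*(-8*z^2 + 18*z - 9)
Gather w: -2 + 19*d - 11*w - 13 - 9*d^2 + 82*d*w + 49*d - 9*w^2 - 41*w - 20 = -9*d^2 + 68*d - 9*w^2 + w*(82*d - 52) - 35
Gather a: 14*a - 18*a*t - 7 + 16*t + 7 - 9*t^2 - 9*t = a*(14 - 18*t) - 9*t^2 + 7*t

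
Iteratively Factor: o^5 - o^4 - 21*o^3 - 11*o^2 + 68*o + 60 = (o + 2)*(o^4 - 3*o^3 - 15*o^2 + 19*o + 30) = (o + 1)*(o + 2)*(o^3 - 4*o^2 - 11*o + 30) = (o + 1)*(o + 2)*(o + 3)*(o^2 - 7*o + 10) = (o - 5)*(o + 1)*(o + 2)*(o + 3)*(o - 2)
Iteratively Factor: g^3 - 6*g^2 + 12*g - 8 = (g - 2)*(g^2 - 4*g + 4) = (g - 2)^2*(g - 2)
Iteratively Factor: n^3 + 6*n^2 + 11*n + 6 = (n + 2)*(n^2 + 4*n + 3) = (n + 2)*(n + 3)*(n + 1)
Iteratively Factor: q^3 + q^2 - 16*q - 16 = (q - 4)*(q^2 + 5*q + 4) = (q - 4)*(q + 4)*(q + 1)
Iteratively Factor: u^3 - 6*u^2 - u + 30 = (u - 5)*(u^2 - u - 6) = (u - 5)*(u + 2)*(u - 3)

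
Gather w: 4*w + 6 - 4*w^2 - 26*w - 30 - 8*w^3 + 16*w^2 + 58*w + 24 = -8*w^3 + 12*w^2 + 36*w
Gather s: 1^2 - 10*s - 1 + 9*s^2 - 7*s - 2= 9*s^2 - 17*s - 2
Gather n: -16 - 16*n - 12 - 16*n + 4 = -32*n - 24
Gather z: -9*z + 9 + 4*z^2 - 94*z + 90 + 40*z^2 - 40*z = 44*z^2 - 143*z + 99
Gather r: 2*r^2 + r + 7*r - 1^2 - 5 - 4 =2*r^2 + 8*r - 10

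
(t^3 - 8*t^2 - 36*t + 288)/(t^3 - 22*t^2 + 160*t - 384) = (t + 6)/(t - 8)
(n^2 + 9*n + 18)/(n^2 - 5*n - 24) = (n + 6)/(n - 8)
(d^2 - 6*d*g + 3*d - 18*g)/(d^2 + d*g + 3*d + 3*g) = (d - 6*g)/(d + g)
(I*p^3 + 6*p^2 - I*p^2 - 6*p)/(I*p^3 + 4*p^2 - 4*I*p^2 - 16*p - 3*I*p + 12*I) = p*(p^2 - p*(1 + 6*I) + 6*I)/(p^3 - 4*p^2*(1 + I) + p*(-3 + 16*I) + 12)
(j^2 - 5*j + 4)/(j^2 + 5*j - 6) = (j - 4)/(j + 6)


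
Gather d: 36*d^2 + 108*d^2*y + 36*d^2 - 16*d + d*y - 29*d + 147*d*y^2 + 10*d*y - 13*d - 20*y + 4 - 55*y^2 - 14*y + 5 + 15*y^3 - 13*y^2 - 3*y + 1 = d^2*(108*y + 72) + d*(147*y^2 + 11*y - 58) + 15*y^3 - 68*y^2 - 37*y + 10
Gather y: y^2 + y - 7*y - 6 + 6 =y^2 - 6*y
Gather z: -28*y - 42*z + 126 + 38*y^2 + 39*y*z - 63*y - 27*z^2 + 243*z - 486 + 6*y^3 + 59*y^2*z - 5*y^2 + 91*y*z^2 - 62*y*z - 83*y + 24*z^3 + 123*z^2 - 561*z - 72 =6*y^3 + 33*y^2 - 174*y + 24*z^3 + z^2*(91*y + 96) + z*(59*y^2 - 23*y - 360) - 432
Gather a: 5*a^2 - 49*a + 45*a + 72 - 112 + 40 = 5*a^2 - 4*a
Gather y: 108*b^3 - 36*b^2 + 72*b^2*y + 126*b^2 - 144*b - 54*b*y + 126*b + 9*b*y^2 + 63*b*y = 108*b^3 + 90*b^2 + 9*b*y^2 - 18*b + y*(72*b^2 + 9*b)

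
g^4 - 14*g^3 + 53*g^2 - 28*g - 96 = (g - 8)*(g - 4)*(g - 3)*(g + 1)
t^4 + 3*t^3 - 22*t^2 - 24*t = t*(t - 4)*(t + 1)*(t + 6)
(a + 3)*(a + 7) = a^2 + 10*a + 21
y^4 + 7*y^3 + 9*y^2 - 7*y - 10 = (y - 1)*(y + 1)*(y + 2)*(y + 5)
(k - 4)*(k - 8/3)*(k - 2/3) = k^3 - 22*k^2/3 + 136*k/9 - 64/9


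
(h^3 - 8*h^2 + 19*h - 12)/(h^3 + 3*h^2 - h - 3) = (h^2 - 7*h + 12)/(h^2 + 4*h + 3)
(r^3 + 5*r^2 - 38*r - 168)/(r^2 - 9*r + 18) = (r^2 + 11*r + 28)/(r - 3)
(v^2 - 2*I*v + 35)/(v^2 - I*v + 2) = (v^2 - 2*I*v + 35)/(v^2 - I*v + 2)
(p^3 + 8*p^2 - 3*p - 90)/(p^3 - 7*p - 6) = (p^2 + 11*p + 30)/(p^2 + 3*p + 2)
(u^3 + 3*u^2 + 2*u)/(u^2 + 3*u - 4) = u*(u^2 + 3*u + 2)/(u^2 + 3*u - 4)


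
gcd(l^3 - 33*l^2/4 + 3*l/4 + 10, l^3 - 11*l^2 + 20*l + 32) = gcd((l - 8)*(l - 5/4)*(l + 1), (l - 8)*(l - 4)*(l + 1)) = l^2 - 7*l - 8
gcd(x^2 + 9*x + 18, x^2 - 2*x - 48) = x + 6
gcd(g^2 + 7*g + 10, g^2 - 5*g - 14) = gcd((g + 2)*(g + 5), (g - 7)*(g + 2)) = g + 2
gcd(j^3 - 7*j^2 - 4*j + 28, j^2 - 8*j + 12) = j - 2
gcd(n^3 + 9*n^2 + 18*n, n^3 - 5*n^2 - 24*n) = n^2 + 3*n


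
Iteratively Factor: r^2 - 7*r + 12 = (r - 3)*(r - 4)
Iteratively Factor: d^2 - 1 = (d + 1)*(d - 1)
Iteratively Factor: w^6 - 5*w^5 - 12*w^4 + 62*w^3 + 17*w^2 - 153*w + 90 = (w + 2)*(w^5 - 7*w^4 + 2*w^3 + 58*w^2 - 99*w + 45) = (w + 2)*(w + 3)*(w^4 - 10*w^3 + 32*w^2 - 38*w + 15) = (w - 1)*(w + 2)*(w + 3)*(w^3 - 9*w^2 + 23*w - 15) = (w - 5)*(w - 1)*(w + 2)*(w + 3)*(w^2 - 4*w + 3) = (w - 5)*(w - 3)*(w - 1)*(w + 2)*(w + 3)*(w - 1)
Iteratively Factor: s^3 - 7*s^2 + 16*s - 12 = (s - 2)*(s^2 - 5*s + 6) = (s - 2)^2*(s - 3)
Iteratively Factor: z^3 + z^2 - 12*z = (z - 3)*(z^2 + 4*z) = (z - 3)*(z + 4)*(z)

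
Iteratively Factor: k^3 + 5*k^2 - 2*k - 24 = (k - 2)*(k^2 + 7*k + 12) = (k - 2)*(k + 4)*(k + 3)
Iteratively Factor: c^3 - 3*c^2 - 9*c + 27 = (c + 3)*(c^2 - 6*c + 9) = (c - 3)*(c + 3)*(c - 3)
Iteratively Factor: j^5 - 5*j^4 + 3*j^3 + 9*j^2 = (j - 3)*(j^4 - 2*j^3 - 3*j^2) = j*(j - 3)*(j^3 - 2*j^2 - 3*j) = j*(j - 3)^2*(j^2 + j) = j^2*(j - 3)^2*(j + 1)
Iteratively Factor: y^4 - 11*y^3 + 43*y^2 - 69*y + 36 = (y - 3)*(y^3 - 8*y^2 + 19*y - 12) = (y - 3)^2*(y^2 - 5*y + 4) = (y - 3)^2*(y - 1)*(y - 4)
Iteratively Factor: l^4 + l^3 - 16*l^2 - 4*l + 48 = (l + 4)*(l^3 - 3*l^2 - 4*l + 12) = (l - 3)*(l + 4)*(l^2 - 4) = (l - 3)*(l + 2)*(l + 4)*(l - 2)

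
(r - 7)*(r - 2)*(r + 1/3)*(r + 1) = r^4 - 23*r^3/3 + 7*r^2/3 + 47*r/3 + 14/3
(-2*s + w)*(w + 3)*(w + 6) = -2*s*w^2 - 18*s*w - 36*s + w^3 + 9*w^2 + 18*w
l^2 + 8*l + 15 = (l + 3)*(l + 5)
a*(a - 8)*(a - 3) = a^3 - 11*a^2 + 24*a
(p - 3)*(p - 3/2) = p^2 - 9*p/2 + 9/2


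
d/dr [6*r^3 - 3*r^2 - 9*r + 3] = 18*r^2 - 6*r - 9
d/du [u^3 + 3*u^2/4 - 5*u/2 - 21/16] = 3*u^2 + 3*u/2 - 5/2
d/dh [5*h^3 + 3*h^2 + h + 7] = 15*h^2 + 6*h + 1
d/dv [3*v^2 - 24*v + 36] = 6*v - 24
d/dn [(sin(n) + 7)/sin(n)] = -7*cos(n)/sin(n)^2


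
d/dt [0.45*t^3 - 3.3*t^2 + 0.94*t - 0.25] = 1.35*t^2 - 6.6*t + 0.94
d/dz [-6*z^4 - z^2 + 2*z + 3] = -24*z^3 - 2*z + 2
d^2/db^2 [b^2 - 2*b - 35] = 2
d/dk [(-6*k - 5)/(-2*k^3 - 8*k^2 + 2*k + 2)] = (6*k^3 + 24*k^2 - 6*k - (6*k + 5)*(3*k^2 + 8*k - 1) - 6)/(2*(k^3 + 4*k^2 - k - 1)^2)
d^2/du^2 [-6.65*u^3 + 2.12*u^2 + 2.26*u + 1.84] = 4.24 - 39.9*u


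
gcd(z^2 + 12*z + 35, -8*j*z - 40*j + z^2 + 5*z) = z + 5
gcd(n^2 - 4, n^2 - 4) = n^2 - 4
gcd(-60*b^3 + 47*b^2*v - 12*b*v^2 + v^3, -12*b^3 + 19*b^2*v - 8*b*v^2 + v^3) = 12*b^2 - 7*b*v + v^2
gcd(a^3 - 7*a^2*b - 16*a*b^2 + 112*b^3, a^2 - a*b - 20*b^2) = a + 4*b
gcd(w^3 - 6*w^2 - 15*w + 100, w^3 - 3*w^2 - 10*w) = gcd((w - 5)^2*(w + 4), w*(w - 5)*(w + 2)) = w - 5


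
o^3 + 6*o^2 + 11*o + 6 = (o + 1)*(o + 2)*(o + 3)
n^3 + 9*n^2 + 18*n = n*(n + 3)*(n + 6)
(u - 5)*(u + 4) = u^2 - u - 20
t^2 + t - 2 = (t - 1)*(t + 2)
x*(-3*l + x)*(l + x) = -3*l^2*x - 2*l*x^2 + x^3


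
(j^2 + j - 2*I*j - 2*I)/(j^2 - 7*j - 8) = (j - 2*I)/(j - 8)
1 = 1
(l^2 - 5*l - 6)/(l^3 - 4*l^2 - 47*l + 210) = (l + 1)/(l^2 + 2*l - 35)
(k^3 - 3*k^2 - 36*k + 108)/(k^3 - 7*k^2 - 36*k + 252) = (k - 3)/(k - 7)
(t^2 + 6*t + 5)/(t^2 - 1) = (t + 5)/(t - 1)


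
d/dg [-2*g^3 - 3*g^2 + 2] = 6*g*(-g - 1)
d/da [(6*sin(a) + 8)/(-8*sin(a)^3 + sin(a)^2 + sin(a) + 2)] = 2*(48*sin(a)^3 + 93*sin(a)^2 - 8*sin(a) + 2)*cos(a)/(-8*sin(a)^3 + sin(a)^2 + sin(a) + 2)^2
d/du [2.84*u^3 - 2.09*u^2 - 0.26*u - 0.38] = 8.52*u^2 - 4.18*u - 0.26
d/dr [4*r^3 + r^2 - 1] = 2*r*(6*r + 1)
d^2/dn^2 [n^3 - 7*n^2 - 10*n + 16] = 6*n - 14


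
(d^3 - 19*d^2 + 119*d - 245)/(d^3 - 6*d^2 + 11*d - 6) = (d^3 - 19*d^2 + 119*d - 245)/(d^3 - 6*d^2 + 11*d - 6)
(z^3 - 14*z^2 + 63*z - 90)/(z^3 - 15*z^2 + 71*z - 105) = (z - 6)/(z - 7)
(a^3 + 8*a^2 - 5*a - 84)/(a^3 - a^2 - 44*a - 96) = (a^2 + 4*a - 21)/(a^2 - 5*a - 24)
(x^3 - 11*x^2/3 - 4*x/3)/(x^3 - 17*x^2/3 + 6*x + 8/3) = x/(x - 2)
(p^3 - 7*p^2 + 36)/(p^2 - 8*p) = (p^3 - 7*p^2 + 36)/(p*(p - 8))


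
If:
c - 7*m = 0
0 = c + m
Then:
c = 0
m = 0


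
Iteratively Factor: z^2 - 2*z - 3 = (z - 3)*(z + 1)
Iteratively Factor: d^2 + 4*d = (d)*(d + 4)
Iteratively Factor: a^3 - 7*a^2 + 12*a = (a)*(a^2 - 7*a + 12) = a*(a - 3)*(a - 4)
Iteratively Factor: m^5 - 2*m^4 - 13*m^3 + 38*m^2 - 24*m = (m)*(m^4 - 2*m^3 - 13*m^2 + 38*m - 24) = m*(m - 2)*(m^3 - 13*m + 12) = m*(m - 2)*(m + 4)*(m^2 - 4*m + 3) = m*(m - 2)*(m - 1)*(m + 4)*(m - 3)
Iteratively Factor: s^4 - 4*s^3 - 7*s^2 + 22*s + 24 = (s + 2)*(s^3 - 6*s^2 + 5*s + 12) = (s - 3)*(s + 2)*(s^2 - 3*s - 4) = (s - 4)*(s - 3)*(s + 2)*(s + 1)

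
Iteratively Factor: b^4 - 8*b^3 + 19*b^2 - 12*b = (b)*(b^3 - 8*b^2 + 19*b - 12) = b*(b - 4)*(b^2 - 4*b + 3) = b*(b - 4)*(b - 1)*(b - 3)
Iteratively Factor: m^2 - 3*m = (m)*(m - 3)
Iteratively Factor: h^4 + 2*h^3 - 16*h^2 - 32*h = (h - 4)*(h^3 + 6*h^2 + 8*h) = h*(h - 4)*(h^2 + 6*h + 8) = h*(h - 4)*(h + 2)*(h + 4)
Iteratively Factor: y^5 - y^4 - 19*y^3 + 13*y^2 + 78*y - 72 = (y + 3)*(y^4 - 4*y^3 - 7*y^2 + 34*y - 24) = (y - 2)*(y + 3)*(y^3 - 2*y^2 - 11*y + 12) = (y - 2)*(y - 1)*(y + 3)*(y^2 - y - 12) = (y - 2)*(y - 1)*(y + 3)^2*(y - 4)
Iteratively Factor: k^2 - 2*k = (k - 2)*(k)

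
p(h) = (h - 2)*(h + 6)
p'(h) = 2*h + 4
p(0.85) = -7.88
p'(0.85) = 5.70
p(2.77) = 6.75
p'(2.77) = 9.54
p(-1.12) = -15.23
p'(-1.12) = 1.76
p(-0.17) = -12.65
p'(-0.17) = 3.66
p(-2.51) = -15.74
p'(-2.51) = -1.02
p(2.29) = 2.40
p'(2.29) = 8.58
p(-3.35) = -14.18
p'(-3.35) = -2.70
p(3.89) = 18.69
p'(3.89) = 11.78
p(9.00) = 105.00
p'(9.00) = 22.00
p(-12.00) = 84.00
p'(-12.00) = -20.00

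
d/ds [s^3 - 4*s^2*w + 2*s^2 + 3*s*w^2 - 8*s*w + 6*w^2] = 3*s^2 - 8*s*w + 4*s + 3*w^2 - 8*w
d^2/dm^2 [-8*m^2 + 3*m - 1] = -16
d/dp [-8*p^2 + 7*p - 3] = 7 - 16*p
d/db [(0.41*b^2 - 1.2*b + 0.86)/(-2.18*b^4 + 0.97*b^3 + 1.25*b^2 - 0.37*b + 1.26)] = (1.7876*b^5 - 8.2457*b^4 + 9.8272*b^3 - 1.1543*b^2 - 1.1168*b - 1.1938)/(4.7524*b^8 - 4.2292*b^7 - 4.5091*b^6 + 4.0382*b^5 - 4.6489*b^4 + 1.5194*b^3 + 3.2869*b^2 - 0.9324*b + 1.5876)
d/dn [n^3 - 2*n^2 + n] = 3*n^2 - 4*n + 1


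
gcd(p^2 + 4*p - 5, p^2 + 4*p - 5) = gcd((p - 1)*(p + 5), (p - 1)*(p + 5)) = p^2 + 4*p - 5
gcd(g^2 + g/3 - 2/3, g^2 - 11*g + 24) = 1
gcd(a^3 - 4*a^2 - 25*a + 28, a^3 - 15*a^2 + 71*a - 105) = a - 7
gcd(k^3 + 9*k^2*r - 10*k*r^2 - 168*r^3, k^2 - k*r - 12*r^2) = -k + 4*r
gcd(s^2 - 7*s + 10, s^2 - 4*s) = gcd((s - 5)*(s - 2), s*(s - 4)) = 1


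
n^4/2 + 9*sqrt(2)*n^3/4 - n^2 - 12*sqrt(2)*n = n*(n/2 + sqrt(2))*(n - 3*sqrt(2)/2)*(n + 4*sqrt(2))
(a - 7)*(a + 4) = a^2 - 3*a - 28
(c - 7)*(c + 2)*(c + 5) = c^3 - 39*c - 70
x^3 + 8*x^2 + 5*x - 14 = (x - 1)*(x + 2)*(x + 7)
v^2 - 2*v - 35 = (v - 7)*(v + 5)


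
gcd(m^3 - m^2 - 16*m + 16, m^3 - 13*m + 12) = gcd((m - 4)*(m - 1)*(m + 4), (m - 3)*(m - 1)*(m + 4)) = m^2 + 3*m - 4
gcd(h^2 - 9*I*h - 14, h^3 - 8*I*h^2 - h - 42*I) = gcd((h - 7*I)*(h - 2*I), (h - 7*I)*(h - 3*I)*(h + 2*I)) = h - 7*I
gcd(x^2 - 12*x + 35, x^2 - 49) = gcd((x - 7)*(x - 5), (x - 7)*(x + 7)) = x - 7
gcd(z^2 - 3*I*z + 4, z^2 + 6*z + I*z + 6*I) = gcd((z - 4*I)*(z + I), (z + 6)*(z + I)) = z + I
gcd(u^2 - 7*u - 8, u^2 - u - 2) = u + 1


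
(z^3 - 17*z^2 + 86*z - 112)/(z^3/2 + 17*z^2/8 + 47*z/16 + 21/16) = 16*(z^3 - 17*z^2 + 86*z - 112)/(8*z^3 + 34*z^2 + 47*z + 21)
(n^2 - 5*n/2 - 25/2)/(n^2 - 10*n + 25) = (n + 5/2)/(n - 5)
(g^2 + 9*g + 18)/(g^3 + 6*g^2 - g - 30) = (g + 6)/(g^2 + 3*g - 10)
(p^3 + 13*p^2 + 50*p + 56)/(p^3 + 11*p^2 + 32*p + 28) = (p + 4)/(p + 2)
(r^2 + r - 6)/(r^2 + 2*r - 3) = (r - 2)/(r - 1)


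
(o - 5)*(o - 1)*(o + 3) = o^3 - 3*o^2 - 13*o + 15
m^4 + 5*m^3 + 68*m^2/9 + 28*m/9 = m*(m + 2/3)*(m + 2)*(m + 7/3)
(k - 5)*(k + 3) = k^2 - 2*k - 15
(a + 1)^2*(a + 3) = a^3 + 5*a^2 + 7*a + 3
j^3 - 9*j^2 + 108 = (j - 6)^2*(j + 3)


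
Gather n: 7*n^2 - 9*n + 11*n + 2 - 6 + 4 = 7*n^2 + 2*n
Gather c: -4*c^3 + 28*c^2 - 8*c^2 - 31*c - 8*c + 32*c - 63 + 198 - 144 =-4*c^3 + 20*c^2 - 7*c - 9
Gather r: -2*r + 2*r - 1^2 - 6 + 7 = 0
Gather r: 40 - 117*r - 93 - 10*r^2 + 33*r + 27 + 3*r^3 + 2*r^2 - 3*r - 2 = 3*r^3 - 8*r^2 - 87*r - 28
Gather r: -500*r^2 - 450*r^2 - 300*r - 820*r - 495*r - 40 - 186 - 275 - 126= -950*r^2 - 1615*r - 627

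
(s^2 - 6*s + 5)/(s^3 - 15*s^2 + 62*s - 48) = (s - 5)/(s^2 - 14*s + 48)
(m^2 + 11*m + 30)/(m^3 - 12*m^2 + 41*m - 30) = (m^2 + 11*m + 30)/(m^3 - 12*m^2 + 41*m - 30)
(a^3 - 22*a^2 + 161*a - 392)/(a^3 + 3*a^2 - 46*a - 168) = (a^2 - 15*a + 56)/(a^2 + 10*a + 24)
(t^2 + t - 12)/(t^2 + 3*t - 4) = (t - 3)/(t - 1)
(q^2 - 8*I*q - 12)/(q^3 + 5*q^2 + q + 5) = (q^2 - 8*I*q - 12)/(q^3 + 5*q^2 + q + 5)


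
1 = 1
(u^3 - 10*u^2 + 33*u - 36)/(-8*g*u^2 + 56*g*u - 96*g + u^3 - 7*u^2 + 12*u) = (u - 3)/(-8*g + u)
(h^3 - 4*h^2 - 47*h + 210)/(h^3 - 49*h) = (h^2 - 11*h + 30)/(h*(h - 7))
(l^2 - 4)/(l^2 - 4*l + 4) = (l + 2)/(l - 2)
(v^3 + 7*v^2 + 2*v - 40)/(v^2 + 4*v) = v + 3 - 10/v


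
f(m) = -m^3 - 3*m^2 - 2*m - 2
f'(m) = -3*m^2 - 6*m - 2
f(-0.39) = -1.62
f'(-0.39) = -0.12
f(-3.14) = 5.66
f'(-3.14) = -12.74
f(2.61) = -45.44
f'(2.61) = -38.10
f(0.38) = -3.25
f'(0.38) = -4.71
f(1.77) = -20.48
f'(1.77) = -22.02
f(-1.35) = -2.31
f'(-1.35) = 0.63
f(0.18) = -2.46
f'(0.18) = -3.18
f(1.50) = -15.12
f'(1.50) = -17.75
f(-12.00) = 1318.00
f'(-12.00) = -362.00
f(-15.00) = 2728.00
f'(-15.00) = -587.00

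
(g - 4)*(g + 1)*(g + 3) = g^3 - 13*g - 12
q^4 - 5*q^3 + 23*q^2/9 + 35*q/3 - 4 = (q - 3)^2*(q - 1/3)*(q + 4/3)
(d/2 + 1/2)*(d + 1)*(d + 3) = d^3/2 + 5*d^2/2 + 7*d/2 + 3/2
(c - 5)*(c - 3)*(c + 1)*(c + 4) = c^4 - 3*c^3 - 21*c^2 + 43*c + 60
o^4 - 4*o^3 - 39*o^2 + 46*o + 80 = (o - 8)*(o - 2)*(o + 1)*(o + 5)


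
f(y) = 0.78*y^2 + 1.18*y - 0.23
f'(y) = 1.56*y + 1.18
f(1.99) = 5.21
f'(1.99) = 4.28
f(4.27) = 19.03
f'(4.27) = 7.84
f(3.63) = 14.33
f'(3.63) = 6.84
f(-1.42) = -0.33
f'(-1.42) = -1.04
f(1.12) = 2.07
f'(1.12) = 2.93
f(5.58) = 30.64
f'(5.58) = 9.88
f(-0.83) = -0.67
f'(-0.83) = -0.11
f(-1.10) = -0.58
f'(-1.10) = -0.54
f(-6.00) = 20.77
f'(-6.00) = -8.18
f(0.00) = -0.23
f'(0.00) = 1.18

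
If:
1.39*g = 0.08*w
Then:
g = 0.0575539568345324*w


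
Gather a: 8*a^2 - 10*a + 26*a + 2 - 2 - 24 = 8*a^2 + 16*a - 24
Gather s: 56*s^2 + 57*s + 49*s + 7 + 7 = 56*s^2 + 106*s + 14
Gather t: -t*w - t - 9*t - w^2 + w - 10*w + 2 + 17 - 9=t*(-w - 10) - w^2 - 9*w + 10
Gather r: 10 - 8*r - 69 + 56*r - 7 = 48*r - 66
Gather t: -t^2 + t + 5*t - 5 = -t^2 + 6*t - 5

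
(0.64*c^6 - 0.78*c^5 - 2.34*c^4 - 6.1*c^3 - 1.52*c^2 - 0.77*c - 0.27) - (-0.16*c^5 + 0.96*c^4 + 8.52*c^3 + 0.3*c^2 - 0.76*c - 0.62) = 0.64*c^6 - 0.62*c^5 - 3.3*c^4 - 14.62*c^3 - 1.82*c^2 - 0.01*c + 0.35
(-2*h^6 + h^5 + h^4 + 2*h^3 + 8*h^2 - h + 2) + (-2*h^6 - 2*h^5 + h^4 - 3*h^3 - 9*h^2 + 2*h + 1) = -4*h^6 - h^5 + 2*h^4 - h^3 - h^2 + h + 3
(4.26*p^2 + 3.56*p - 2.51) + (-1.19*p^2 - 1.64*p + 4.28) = 3.07*p^2 + 1.92*p + 1.77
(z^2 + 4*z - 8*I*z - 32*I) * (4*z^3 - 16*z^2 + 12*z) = 4*z^5 - 32*I*z^4 - 52*z^3 + 48*z^2 + 416*I*z^2 - 384*I*z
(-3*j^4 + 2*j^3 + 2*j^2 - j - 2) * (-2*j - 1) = 6*j^5 - j^4 - 6*j^3 + 5*j + 2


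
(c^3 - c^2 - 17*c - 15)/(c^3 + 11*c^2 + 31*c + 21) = (c - 5)/(c + 7)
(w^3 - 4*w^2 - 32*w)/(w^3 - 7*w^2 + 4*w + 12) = w*(w^2 - 4*w - 32)/(w^3 - 7*w^2 + 4*w + 12)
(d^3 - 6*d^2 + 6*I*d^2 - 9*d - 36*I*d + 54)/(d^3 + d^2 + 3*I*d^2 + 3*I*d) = (d^2 + 3*d*(-2 + I) - 18*I)/(d*(d + 1))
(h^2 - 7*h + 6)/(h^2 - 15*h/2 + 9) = 2*(h - 1)/(2*h - 3)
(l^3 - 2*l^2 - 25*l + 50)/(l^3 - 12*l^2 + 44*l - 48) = (l^2 - 25)/(l^2 - 10*l + 24)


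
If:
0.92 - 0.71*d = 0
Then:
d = 1.30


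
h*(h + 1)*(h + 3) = h^3 + 4*h^2 + 3*h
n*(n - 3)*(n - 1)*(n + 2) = n^4 - 2*n^3 - 5*n^2 + 6*n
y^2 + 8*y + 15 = (y + 3)*(y + 5)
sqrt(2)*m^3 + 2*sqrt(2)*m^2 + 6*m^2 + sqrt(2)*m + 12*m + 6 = (m + 1)*(m + 3*sqrt(2))*(sqrt(2)*m + sqrt(2))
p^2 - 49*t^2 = (p - 7*t)*(p + 7*t)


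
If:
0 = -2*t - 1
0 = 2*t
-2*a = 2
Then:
No Solution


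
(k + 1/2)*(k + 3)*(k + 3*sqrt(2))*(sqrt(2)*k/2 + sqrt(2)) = sqrt(2)*k^4/2 + 3*k^3 + 11*sqrt(2)*k^3/4 + 17*sqrt(2)*k^2/4 + 33*k^2/2 + 3*sqrt(2)*k/2 + 51*k/2 + 9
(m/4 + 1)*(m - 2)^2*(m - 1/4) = m^4/4 - m^3/16 - 3*m^2 + 19*m/4 - 1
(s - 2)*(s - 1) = s^2 - 3*s + 2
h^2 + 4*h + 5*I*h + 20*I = (h + 4)*(h + 5*I)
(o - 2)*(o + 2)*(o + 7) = o^3 + 7*o^2 - 4*o - 28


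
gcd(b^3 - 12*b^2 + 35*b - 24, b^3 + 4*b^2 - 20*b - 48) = 1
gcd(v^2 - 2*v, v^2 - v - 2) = v - 2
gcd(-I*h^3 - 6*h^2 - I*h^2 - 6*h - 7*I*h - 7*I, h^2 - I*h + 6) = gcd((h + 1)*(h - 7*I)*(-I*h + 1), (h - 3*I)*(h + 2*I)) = 1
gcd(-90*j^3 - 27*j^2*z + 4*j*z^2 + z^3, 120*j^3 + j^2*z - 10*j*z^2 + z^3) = -15*j^2 - 2*j*z + z^2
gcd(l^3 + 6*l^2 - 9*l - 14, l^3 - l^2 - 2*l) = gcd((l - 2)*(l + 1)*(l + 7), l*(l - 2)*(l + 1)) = l^2 - l - 2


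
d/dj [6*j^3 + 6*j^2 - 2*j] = 18*j^2 + 12*j - 2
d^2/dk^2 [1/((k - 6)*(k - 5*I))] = 2*((k - 6)^2 + (k - 6)*(k - 5*I) + (k - 5*I)^2)/((k - 6)^3*(k - 5*I)^3)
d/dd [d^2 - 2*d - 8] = 2*d - 2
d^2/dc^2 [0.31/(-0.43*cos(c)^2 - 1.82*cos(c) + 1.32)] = (0.229276*(1 - cos(c)^2)^2 + 0.727818*cos(c)^3 + 1.845306*cos(c)^2 - 0.710892*cos(c) - 2.634876)/(0.43*cos(c)^2 + 1.82*cos(c) - 1.32)^3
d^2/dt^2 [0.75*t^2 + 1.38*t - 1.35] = 1.50000000000000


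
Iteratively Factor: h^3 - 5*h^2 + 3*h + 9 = (h + 1)*(h^2 - 6*h + 9) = (h - 3)*(h + 1)*(h - 3)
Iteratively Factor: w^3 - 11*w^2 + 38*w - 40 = (w - 4)*(w^2 - 7*w + 10) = (w - 5)*(w - 4)*(w - 2)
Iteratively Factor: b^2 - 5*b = (b - 5)*(b)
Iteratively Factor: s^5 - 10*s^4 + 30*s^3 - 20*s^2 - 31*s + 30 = (s + 1)*(s^4 - 11*s^3 + 41*s^2 - 61*s + 30) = (s - 1)*(s + 1)*(s^3 - 10*s^2 + 31*s - 30) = (s - 5)*(s - 1)*(s + 1)*(s^2 - 5*s + 6) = (s - 5)*(s - 2)*(s - 1)*(s + 1)*(s - 3)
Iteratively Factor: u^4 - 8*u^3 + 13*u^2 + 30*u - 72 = (u + 2)*(u^3 - 10*u^2 + 33*u - 36) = (u - 3)*(u + 2)*(u^2 - 7*u + 12) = (u - 3)^2*(u + 2)*(u - 4)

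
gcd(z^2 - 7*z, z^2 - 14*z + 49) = z - 7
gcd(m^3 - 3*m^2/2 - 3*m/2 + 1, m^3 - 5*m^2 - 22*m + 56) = m - 2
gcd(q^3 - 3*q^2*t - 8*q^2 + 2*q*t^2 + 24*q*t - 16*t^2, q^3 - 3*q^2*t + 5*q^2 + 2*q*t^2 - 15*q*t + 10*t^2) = q^2 - 3*q*t + 2*t^2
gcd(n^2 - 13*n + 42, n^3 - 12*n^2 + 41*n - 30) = n - 6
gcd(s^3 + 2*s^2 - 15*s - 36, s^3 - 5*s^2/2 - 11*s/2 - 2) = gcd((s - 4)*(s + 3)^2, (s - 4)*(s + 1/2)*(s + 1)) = s - 4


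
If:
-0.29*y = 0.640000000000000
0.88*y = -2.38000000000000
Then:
No Solution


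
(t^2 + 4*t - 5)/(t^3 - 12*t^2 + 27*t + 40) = (t^2 + 4*t - 5)/(t^3 - 12*t^2 + 27*t + 40)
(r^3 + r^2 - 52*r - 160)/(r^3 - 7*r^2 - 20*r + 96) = (r + 5)/(r - 3)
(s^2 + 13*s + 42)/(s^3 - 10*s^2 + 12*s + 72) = (s^2 + 13*s + 42)/(s^3 - 10*s^2 + 12*s + 72)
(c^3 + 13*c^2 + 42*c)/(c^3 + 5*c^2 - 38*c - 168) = c*(c + 6)/(c^2 - 2*c - 24)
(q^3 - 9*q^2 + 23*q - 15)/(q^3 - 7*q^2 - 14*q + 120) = (q^2 - 4*q + 3)/(q^2 - 2*q - 24)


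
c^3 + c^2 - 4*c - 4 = (c - 2)*(c + 1)*(c + 2)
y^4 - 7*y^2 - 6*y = y*(y - 3)*(y + 1)*(y + 2)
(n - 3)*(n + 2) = n^2 - n - 6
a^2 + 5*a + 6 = (a + 2)*(a + 3)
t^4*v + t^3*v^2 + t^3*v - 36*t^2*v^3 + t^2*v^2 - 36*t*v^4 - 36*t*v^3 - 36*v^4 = (t - 6*v)*(t + v)*(t + 6*v)*(t*v + v)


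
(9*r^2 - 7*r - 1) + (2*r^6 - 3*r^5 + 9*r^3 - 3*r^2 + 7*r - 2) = 2*r^6 - 3*r^5 + 9*r^3 + 6*r^2 - 3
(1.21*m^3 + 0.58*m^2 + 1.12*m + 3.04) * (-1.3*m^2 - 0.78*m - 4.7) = -1.573*m^5 - 1.6978*m^4 - 7.5954*m^3 - 7.5516*m^2 - 7.6352*m - 14.288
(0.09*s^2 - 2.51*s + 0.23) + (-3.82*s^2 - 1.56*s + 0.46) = -3.73*s^2 - 4.07*s + 0.69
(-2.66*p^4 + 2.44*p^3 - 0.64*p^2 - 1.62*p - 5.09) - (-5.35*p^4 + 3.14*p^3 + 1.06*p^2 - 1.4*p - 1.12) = 2.69*p^4 - 0.7*p^3 - 1.7*p^2 - 0.22*p - 3.97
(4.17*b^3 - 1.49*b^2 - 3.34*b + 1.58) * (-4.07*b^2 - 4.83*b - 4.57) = -16.9719*b^5 - 14.0768*b^4 + 1.7336*b^3 + 16.5109*b^2 + 7.6324*b - 7.2206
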